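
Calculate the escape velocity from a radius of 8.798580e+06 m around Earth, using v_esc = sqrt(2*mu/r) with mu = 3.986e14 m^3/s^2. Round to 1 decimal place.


Step 1: 2*mu/r = 2 * 3.986e14 / 8.798580e+06 = 90605529.5286
Step 2: v_esc = sqrt(90605529.5286) = 9518.7 m/s

9518.7


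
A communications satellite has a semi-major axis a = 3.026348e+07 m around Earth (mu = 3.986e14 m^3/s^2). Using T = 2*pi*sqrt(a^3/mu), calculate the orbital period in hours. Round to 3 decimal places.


Step 1: a^3 / mu = 2.771766e+22 / 3.986e14 = 6.953754e+07
Step 2: sqrt(6.953754e+07) = 8338.917 s
Step 3: T = 2*pi * 8338.917 = 52394.96 s
Step 4: T in hours = 52394.96 / 3600 = 14.554 hours

14.554


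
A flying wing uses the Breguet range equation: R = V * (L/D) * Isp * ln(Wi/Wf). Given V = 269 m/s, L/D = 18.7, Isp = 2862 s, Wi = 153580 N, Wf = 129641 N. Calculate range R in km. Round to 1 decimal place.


Step 1: Coefficient = V * (L/D) * Isp = 269 * 18.7 * 2862 = 14396718.6 m
Step 2: Wi/Wf = 153580 / 129641 = 1.184656
Step 3: ln(1.184656) = 0.169453
Step 4: R = 14396718.6 * 0.169453 = 2439560.1 m = 2439.6 km

2439.6


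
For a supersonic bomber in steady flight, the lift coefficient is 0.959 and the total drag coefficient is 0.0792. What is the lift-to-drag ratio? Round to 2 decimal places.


Step 1: L/D = CL / CD = 0.959 / 0.0792
Step 2: L/D = 12.11

12.11


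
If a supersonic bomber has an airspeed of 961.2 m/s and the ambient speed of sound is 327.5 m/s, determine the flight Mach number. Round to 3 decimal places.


Step 1: M = V / a = 961.2 / 327.5
Step 2: M = 2.935

2.935


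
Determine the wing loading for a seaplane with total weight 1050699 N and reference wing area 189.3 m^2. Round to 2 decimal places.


Step 1: Wing loading = W / S = 1050699 / 189.3
Step 2: Wing loading = 5550.44 N/m^2

5550.44


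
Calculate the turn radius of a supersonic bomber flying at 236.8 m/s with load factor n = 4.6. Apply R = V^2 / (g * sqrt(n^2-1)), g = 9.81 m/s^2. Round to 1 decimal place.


Step 1: V^2 = 236.8^2 = 56074.24
Step 2: n^2 - 1 = 4.6^2 - 1 = 20.16
Step 3: sqrt(20.16) = 4.489989
Step 4: R = 56074.24 / (9.81 * 4.489989) = 1273.1 m

1273.1


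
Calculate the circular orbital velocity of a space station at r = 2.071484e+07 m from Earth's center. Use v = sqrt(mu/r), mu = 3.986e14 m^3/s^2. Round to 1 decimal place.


Step 1: mu / r = 3.986e14 / 2.071484e+07 = 19242243.7248
Step 2: v = sqrt(19242243.7248) = 4386.6 m/s

4386.6


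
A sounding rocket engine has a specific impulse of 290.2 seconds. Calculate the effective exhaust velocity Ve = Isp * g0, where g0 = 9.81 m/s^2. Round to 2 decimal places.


Step 1: Ve = Isp * g0 = 290.2 * 9.81
Step 2: Ve = 2846.86 m/s

2846.86


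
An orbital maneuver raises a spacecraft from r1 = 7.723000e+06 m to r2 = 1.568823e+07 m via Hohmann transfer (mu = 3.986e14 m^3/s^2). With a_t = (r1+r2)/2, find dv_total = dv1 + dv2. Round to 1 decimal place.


Step 1: Transfer semi-major axis a_t = (7.723000e+06 + 1.568823e+07) / 2 = 1.170562e+07 m
Step 2: v1 (circular at r1) = sqrt(mu/r1) = 7184.15 m/s
Step 3: v_t1 = sqrt(mu*(2/r1 - 1/a_t)) = 8316.98 m/s
Step 4: dv1 = |8316.98 - 7184.15| = 1132.82 m/s
Step 5: v2 (circular at r2) = 5040.59 m/s, v_t2 = 4094.28 m/s
Step 6: dv2 = |5040.59 - 4094.28| = 946.31 m/s
Step 7: Total delta-v = 1132.82 + 946.31 = 2079.1 m/s

2079.1


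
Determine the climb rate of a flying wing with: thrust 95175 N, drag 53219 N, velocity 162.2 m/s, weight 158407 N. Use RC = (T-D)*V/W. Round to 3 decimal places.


Step 1: Excess thrust = T - D = 95175 - 53219 = 41956 N
Step 2: Excess power = 41956 * 162.2 = 6805263.2 W
Step 3: RC = 6805263.2 / 158407 = 42.961 m/s

42.961


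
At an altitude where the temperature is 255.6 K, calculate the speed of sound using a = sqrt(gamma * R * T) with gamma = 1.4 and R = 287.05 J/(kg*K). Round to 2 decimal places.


Step 1: gamma * R * T = 1.4 * 287.05 * 255.6 = 102717.972
Step 2: a = sqrt(102717.972) = 320.50 m/s

320.50


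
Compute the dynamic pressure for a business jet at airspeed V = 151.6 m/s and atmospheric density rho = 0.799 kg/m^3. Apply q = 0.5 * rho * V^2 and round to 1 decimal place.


Step 1: V^2 = 151.6^2 = 22982.56
Step 2: q = 0.5 * 0.799 * 22982.56
Step 3: q = 9181.5 Pa

9181.5


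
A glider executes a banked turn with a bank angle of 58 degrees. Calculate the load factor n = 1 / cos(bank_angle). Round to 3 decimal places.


Step 1: Convert 58 degrees to radians = 1.012291
Step 2: cos(58 deg) = 0.529919
Step 3: n = 1 / 0.529919 = 1.887

1.887


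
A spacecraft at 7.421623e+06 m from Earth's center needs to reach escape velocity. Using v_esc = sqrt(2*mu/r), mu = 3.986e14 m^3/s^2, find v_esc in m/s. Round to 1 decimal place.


Step 1: 2*mu/r = 2 * 3.986e14 / 7.421623e+06 = 107415857.6904
Step 2: v_esc = sqrt(107415857.6904) = 10364.2 m/s

10364.2


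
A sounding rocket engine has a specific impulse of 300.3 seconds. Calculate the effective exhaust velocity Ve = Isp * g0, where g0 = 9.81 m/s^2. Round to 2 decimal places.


Step 1: Ve = Isp * g0 = 300.3 * 9.81
Step 2: Ve = 2945.94 m/s

2945.94


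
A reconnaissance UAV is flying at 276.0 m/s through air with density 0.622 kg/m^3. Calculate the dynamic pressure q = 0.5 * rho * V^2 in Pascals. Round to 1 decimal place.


Step 1: V^2 = 276.0^2 = 76176.0
Step 2: q = 0.5 * 0.622 * 76176.0
Step 3: q = 23690.7 Pa

23690.7


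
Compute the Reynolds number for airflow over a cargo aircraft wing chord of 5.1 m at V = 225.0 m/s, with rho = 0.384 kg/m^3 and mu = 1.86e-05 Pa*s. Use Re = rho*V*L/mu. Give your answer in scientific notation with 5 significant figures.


Step 1: Numerator = rho * V * L = 0.384 * 225.0 * 5.1 = 440.64
Step 2: Re = 440.64 / 1.86e-05
Step 3: Re = 2.3690e+07

2.3690e+07


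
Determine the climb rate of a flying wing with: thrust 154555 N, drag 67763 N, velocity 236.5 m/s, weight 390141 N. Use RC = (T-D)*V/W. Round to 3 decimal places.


Step 1: Excess thrust = T - D = 154555 - 67763 = 86792 N
Step 2: Excess power = 86792 * 236.5 = 20526308.0 W
Step 3: RC = 20526308.0 / 390141 = 52.613 m/s

52.613


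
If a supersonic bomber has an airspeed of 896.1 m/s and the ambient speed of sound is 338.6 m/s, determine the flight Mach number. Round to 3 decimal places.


Step 1: M = V / a = 896.1 / 338.6
Step 2: M = 2.646

2.646


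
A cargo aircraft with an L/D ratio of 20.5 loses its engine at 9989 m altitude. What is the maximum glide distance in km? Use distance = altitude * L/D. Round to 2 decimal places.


Step 1: Glide distance = altitude * L/D = 9989 * 20.5 = 204774.5 m
Step 2: Convert to km: 204774.5 / 1000 = 204.77 km

204.77


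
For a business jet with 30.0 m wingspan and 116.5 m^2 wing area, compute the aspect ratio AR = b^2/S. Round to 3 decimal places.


Step 1: b^2 = 30.0^2 = 900.0
Step 2: AR = 900.0 / 116.5 = 7.725

7.725


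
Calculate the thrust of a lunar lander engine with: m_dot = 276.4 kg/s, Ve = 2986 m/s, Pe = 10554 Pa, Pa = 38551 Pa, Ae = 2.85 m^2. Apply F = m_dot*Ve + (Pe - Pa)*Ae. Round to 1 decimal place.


Step 1: Momentum thrust = m_dot * Ve = 276.4 * 2986 = 825330.4 N
Step 2: Pressure thrust = (Pe - Pa) * Ae = (10554 - 38551) * 2.85 = -79791.45 N
Step 3: Total thrust F = 825330.4 + -79791.45 = 745539.0 N

745539.0


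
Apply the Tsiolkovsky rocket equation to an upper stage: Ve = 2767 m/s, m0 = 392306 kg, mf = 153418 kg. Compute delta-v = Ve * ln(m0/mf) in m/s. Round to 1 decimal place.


Step 1: Mass ratio m0/mf = 392306 / 153418 = 2.557105
Step 2: ln(2.557105) = 0.938876
Step 3: delta-v = 2767 * 0.938876 = 2597.9 m/s

2597.9


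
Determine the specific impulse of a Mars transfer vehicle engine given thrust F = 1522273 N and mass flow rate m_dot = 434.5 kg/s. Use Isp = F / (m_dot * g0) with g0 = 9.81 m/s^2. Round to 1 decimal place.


Step 1: m_dot * g0 = 434.5 * 9.81 = 4262.45
Step 2: Isp = 1522273 / 4262.45 = 357.1 s

357.1


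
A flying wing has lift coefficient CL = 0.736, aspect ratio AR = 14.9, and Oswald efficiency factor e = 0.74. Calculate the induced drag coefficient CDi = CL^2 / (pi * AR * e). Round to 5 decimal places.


Step 1: CL^2 = 0.736^2 = 0.541696
Step 2: pi * AR * e = 3.14159 * 14.9 * 0.74 = 34.639201
Step 3: CDi = 0.541696 / 34.639201 = 0.01564

0.01564


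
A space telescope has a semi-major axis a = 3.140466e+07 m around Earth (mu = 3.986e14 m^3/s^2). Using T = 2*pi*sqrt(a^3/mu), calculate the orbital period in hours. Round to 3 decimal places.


Step 1: a^3 / mu = 3.097293e+22 / 3.986e14 = 7.770429e+07
Step 2: sqrt(7.770429e+07) = 8815.0037 s
Step 3: T = 2*pi * 8815.0037 = 55386.3 s
Step 4: T in hours = 55386.3 / 3600 = 15.385 hours

15.385


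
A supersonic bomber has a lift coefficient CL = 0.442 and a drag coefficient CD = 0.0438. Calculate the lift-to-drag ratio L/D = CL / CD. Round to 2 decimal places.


Step 1: L/D = CL / CD = 0.442 / 0.0438
Step 2: L/D = 10.09

10.09


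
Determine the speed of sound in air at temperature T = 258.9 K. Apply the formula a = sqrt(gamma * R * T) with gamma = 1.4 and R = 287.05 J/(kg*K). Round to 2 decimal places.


Step 1: gamma * R * T = 1.4 * 287.05 * 258.9 = 104044.143
Step 2: a = sqrt(104044.143) = 322.56 m/s

322.56


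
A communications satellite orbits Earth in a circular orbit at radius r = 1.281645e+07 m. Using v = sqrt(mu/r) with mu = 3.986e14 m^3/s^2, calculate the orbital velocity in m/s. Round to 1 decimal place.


Step 1: mu / r = 3.986e14 / 1.281645e+07 = 31100655.7978
Step 2: v = sqrt(31100655.7978) = 5576.8 m/s

5576.8


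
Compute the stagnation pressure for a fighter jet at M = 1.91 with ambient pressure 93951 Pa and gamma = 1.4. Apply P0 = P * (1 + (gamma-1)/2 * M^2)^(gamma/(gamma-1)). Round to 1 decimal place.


Step 1: (gamma-1)/2 * M^2 = 0.2 * 3.6481 = 0.72962
Step 2: 1 + 0.72962 = 1.72962
Step 3: Exponent gamma/(gamma-1) = 3.5
Step 4: P0 = 93951 * 1.72962^3.5 = 639335.5 Pa

639335.5


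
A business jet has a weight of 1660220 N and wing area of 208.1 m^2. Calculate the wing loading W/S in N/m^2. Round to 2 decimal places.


Step 1: Wing loading = W / S = 1660220 / 208.1
Step 2: Wing loading = 7977.99 N/m^2

7977.99


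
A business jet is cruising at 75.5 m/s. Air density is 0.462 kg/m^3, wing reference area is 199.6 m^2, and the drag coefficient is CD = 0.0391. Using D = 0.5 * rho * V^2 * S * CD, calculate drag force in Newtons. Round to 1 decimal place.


Step 1: Dynamic pressure q = 0.5 * 0.462 * 75.5^2 = 1316.7577 Pa
Step 2: Drag D = q * S * CD = 1316.7577 * 199.6 * 0.0391
Step 3: D = 10276.5 N

10276.5


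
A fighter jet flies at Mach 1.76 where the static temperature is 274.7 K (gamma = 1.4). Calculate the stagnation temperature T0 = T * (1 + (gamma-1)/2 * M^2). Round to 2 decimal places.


Step 1: (gamma-1)/2 = 0.2
Step 2: M^2 = 3.0976
Step 3: 1 + 0.2 * 3.0976 = 1.61952
Step 4: T0 = 274.7 * 1.61952 = 444.88 K

444.88


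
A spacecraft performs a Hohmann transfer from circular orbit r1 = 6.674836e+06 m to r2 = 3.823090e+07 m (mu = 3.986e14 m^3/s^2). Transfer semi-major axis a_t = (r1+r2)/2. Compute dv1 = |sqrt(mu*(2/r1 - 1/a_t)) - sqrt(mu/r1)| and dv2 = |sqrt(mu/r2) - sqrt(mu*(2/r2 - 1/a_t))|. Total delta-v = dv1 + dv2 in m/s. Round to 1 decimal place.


Step 1: Transfer semi-major axis a_t = (6.674836e+06 + 3.823090e+07) / 2 = 2.245287e+07 m
Step 2: v1 (circular at r1) = sqrt(mu/r1) = 7727.67 m/s
Step 3: v_t1 = sqrt(mu*(2/r1 - 1/a_t)) = 10083.69 m/s
Step 4: dv1 = |10083.69 - 7727.67| = 2356.03 m/s
Step 5: v2 (circular at r2) = 3228.95 m/s, v_t2 = 1760.54 m/s
Step 6: dv2 = |3228.95 - 1760.54| = 1468.41 m/s
Step 7: Total delta-v = 2356.03 + 1468.41 = 3824.4 m/s

3824.4


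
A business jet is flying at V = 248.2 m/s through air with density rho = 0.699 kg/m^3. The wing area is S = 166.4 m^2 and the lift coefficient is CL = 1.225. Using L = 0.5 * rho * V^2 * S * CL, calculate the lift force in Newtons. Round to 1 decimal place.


Step 1: Calculate dynamic pressure q = 0.5 * 0.699 * 248.2^2 = 0.5 * 0.699 * 61603.24 = 21530.3324 Pa
Step 2: Multiply by wing area and lift coefficient: L = 21530.3324 * 166.4 * 1.225
Step 3: L = 3582647.308 * 1.225 = 4388743.0 N

4388743.0


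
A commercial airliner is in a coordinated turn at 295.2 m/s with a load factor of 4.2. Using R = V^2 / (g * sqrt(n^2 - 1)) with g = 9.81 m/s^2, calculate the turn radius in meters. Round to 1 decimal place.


Step 1: V^2 = 295.2^2 = 87143.04
Step 2: n^2 - 1 = 4.2^2 - 1 = 16.64
Step 3: sqrt(16.64) = 4.079216
Step 4: R = 87143.04 / (9.81 * 4.079216) = 2177.6 m

2177.6


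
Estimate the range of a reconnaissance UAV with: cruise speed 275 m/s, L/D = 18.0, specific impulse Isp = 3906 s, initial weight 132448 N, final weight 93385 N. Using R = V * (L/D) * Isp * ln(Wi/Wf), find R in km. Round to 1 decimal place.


Step 1: Coefficient = V * (L/D) * Isp = 275 * 18.0 * 3906 = 19334700.0 m
Step 2: Wi/Wf = 132448 / 93385 = 1.418301
Step 3: ln(1.418301) = 0.349459
Step 4: R = 19334700.0 * 0.349459 = 6756692.3 m = 6756.7 km

6756.7


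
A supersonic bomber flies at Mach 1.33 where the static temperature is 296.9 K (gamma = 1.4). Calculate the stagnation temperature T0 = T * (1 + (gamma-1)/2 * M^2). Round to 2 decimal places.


Step 1: (gamma-1)/2 = 0.2
Step 2: M^2 = 1.7689
Step 3: 1 + 0.2 * 1.7689 = 1.35378
Step 4: T0 = 296.9 * 1.35378 = 401.94 K

401.94


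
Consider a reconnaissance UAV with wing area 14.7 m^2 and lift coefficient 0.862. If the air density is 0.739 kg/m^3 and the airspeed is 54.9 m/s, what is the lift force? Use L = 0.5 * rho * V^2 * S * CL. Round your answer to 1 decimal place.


Step 1: Calculate dynamic pressure q = 0.5 * 0.739 * 54.9^2 = 0.5 * 0.739 * 3014.01 = 1113.6767 Pa
Step 2: Multiply by wing area and lift coefficient: L = 1113.6767 * 14.7 * 0.862
Step 3: L = 16371.0474 * 0.862 = 14111.8 N

14111.8


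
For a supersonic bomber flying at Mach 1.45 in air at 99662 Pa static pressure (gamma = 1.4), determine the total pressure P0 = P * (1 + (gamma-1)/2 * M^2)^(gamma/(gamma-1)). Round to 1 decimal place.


Step 1: (gamma-1)/2 * M^2 = 0.2 * 2.1025 = 0.4205
Step 2: 1 + 0.4205 = 1.4205
Step 3: Exponent gamma/(gamma-1) = 3.5
Step 4: P0 = 99662 * 1.4205^3.5 = 340466.1 Pa

340466.1


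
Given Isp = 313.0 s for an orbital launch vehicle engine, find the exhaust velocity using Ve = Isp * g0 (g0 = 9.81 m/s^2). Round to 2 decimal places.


Step 1: Ve = Isp * g0 = 313.0 * 9.81
Step 2: Ve = 3070.53 m/s

3070.53


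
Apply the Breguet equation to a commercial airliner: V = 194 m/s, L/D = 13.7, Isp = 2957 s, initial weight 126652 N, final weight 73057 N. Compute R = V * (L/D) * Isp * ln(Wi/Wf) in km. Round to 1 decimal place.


Step 1: Coefficient = V * (L/D) * Isp = 194 * 13.7 * 2957 = 7859114.6 m
Step 2: Wi/Wf = 126652 / 73057 = 1.733605
Step 3: ln(1.733605) = 0.550203
Step 4: R = 7859114.6 * 0.550203 = 4324110.1 m = 4324.1 km

4324.1


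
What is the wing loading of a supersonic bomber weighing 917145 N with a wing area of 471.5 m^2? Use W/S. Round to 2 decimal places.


Step 1: Wing loading = W / S = 917145 / 471.5
Step 2: Wing loading = 1945.16 N/m^2

1945.16


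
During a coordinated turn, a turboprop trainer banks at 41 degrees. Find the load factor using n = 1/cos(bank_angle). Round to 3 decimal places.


Step 1: Convert 41 degrees to radians = 0.715585
Step 2: cos(41 deg) = 0.75471
Step 3: n = 1 / 0.75471 = 1.325

1.325


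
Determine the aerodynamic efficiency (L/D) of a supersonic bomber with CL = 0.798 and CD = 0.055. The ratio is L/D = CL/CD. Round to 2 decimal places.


Step 1: L/D = CL / CD = 0.798 / 0.055
Step 2: L/D = 14.51

14.51


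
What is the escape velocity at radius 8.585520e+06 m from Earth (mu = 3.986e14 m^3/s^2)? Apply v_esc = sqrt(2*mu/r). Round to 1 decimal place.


Step 1: 2*mu/r = 2 * 3.986e14 / 8.585520e+06 = 92854014.6666
Step 2: v_esc = sqrt(92854014.6666) = 9636.1 m/s

9636.1


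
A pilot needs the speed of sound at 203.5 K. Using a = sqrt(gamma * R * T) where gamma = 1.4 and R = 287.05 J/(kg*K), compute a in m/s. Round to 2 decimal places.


Step 1: gamma * R * T = 1.4 * 287.05 * 203.5 = 81780.545
Step 2: a = sqrt(81780.545) = 285.97 m/s

285.97


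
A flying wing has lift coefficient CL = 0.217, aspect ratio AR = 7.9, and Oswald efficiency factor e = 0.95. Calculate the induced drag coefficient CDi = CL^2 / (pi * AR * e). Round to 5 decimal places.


Step 1: CL^2 = 0.217^2 = 0.047089
Step 2: pi * AR * e = 3.14159 * 7.9 * 0.95 = 23.577653
Step 3: CDi = 0.047089 / 23.577653 = 0.00200

0.00200


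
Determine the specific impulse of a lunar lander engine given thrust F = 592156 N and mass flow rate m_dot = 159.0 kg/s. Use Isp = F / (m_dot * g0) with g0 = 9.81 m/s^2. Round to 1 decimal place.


Step 1: m_dot * g0 = 159.0 * 9.81 = 1559.79
Step 2: Isp = 592156 / 1559.79 = 379.6 s

379.6


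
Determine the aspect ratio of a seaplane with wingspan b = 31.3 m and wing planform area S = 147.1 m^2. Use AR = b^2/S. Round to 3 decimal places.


Step 1: b^2 = 31.3^2 = 979.69
Step 2: AR = 979.69 / 147.1 = 6.660

6.660


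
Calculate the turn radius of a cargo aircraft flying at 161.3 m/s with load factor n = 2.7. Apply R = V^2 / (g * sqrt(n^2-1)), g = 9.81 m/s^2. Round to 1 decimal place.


Step 1: V^2 = 161.3^2 = 26017.69
Step 2: n^2 - 1 = 2.7^2 - 1 = 6.29
Step 3: sqrt(6.29) = 2.507987
Step 4: R = 26017.69 / (9.81 * 2.507987) = 1057.5 m

1057.5


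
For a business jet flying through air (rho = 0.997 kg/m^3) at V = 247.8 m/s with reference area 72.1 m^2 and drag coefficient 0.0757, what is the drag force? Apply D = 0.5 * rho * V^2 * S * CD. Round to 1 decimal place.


Step 1: Dynamic pressure q = 0.5 * 0.997 * 247.8^2 = 30610.3127 Pa
Step 2: Drag D = q * S * CD = 30610.3127 * 72.1 * 0.0757
Step 3: D = 167070.2 N

167070.2


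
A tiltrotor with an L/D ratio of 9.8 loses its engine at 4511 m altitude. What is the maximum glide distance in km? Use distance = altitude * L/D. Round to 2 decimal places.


Step 1: Glide distance = altitude * L/D = 4511 * 9.8 = 44207.8 m
Step 2: Convert to km: 44207.8 / 1000 = 44.21 km

44.21


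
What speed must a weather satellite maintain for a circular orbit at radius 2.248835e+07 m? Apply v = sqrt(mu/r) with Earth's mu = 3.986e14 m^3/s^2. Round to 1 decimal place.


Step 1: mu / r = 3.986e14 / 2.248835e+07 = 17724733.0284
Step 2: v = sqrt(17724733.0284) = 4210.1 m/s

4210.1


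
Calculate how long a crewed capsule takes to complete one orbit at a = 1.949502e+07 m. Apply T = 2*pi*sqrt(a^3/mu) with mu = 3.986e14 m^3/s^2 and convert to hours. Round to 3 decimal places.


Step 1: a^3 / mu = 7.409196e+21 / 3.986e14 = 1.858805e+07
Step 2: sqrt(1.858805e+07) = 4311.3857 s
Step 3: T = 2*pi * 4311.3857 = 27089.24 s
Step 4: T in hours = 27089.24 / 3600 = 7.525 hours

7.525


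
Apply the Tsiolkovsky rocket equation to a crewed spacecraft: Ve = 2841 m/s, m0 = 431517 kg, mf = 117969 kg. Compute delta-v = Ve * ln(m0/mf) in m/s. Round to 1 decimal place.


Step 1: Mass ratio m0/mf = 431517 / 117969 = 3.657885
Step 2: ln(3.657885) = 1.296885
Step 3: delta-v = 2841 * 1.296885 = 3684.5 m/s

3684.5


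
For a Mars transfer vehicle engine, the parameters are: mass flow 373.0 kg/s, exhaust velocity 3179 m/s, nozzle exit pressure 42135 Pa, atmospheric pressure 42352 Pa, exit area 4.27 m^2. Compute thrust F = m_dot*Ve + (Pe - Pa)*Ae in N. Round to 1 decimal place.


Step 1: Momentum thrust = m_dot * Ve = 373.0 * 3179 = 1185767.0 N
Step 2: Pressure thrust = (Pe - Pa) * Ae = (42135 - 42352) * 4.27 = -926.59 N
Step 3: Total thrust F = 1185767.0 + -926.59 = 1184840.4 N

1184840.4


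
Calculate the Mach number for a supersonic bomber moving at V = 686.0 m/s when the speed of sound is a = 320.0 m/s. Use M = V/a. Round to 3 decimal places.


Step 1: M = V / a = 686.0 / 320.0
Step 2: M = 2.144

2.144


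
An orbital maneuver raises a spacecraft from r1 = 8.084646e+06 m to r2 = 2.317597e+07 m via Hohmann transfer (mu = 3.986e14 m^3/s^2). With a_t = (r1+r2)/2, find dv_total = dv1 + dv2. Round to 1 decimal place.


Step 1: Transfer semi-major axis a_t = (8.084646e+06 + 2.317597e+07) / 2 = 1.563031e+07 m
Step 2: v1 (circular at r1) = sqrt(mu/r1) = 7021.63 m/s
Step 3: v_t1 = sqrt(mu*(2/r1 - 1/a_t)) = 8550.14 m/s
Step 4: dv1 = |8550.14 - 7021.63| = 1528.51 m/s
Step 5: v2 (circular at r2) = 4147.15 m/s, v_t2 = 2982.61 m/s
Step 6: dv2 = |4147.15 - 2982.61| = 1164.54 m/s
Step 7: Total delta-v = 1528.51 + 1164.54 = 2693.0 m/s

2693.0


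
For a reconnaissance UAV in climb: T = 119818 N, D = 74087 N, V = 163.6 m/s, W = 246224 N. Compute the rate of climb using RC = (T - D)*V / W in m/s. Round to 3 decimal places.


Step 1: Excess thrust = T - D = 119818 - 74087 = 45731 N
Step 2: Excess power = 45731 * 163.6 = 7481591.6 W
Step 3: RC = 7481591.6 / 246224 = 30.385 m/s

30.385


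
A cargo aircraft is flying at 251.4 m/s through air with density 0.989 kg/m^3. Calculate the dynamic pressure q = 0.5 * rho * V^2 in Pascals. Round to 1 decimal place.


Step 1: V^2 = 251.4^2 = 63201.96
Step 2: q = 0.5 * 0.989 * 63201.96
Step 3: q = 31253.4 Pa

31253.4


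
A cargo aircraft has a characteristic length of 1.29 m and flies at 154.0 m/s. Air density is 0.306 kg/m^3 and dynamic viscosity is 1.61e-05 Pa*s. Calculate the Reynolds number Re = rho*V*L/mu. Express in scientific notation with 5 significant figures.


Step 1: Numerator = rho * V * L = 0.306 * 154.0 * 1.29 = 60.78996
Step 2: Re = 60.78996 / 1.61e-05
Step 3: Re = 3.7758e+06

3.7758e+06


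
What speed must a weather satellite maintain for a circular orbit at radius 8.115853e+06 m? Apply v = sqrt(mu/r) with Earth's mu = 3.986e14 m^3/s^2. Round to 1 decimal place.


Step 1: mu / r = 3.986e14 / 8.115853e+06 = 49113753.046
Step 2: v = sqrt(49113753.046) = 7008.1 m/s

7008.1


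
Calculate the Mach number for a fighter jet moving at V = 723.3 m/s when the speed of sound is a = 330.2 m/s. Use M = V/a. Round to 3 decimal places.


Step 1: M = V / a = 723.3 / 330.2
Step 2: M = 2.190

2.190


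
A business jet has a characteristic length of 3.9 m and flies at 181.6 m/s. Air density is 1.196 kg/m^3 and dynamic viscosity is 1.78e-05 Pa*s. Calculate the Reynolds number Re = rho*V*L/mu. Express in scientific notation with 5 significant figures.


Step 1: Numerator = rho * V * L = 1.196 * 181.6 * 3.9 = 847.05504
Step 2: Re = 847.05504 / 1.78e-05
Step 3: Re = 4.7587e+07

4.7587e+07


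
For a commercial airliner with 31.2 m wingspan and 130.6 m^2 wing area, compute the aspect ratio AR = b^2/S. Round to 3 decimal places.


Step 1: b^2 = 31.2^2 = 973.44
Step 2: AR = 973.44 / 130.6 = 7.454

7.454


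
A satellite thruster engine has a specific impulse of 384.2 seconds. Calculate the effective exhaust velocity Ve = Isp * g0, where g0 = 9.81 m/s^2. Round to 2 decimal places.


Step 1: Ve = Isp * g0 = 384.2 * 9.81
Step 2: Ve = 3769.00 m/s

3769.00


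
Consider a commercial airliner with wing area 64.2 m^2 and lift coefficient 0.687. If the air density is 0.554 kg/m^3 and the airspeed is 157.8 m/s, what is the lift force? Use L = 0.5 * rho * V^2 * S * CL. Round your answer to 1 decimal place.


Step 1: Calculate dynamic pressure q = 0.5 * 0.554 * 157.8^2 = 0.5 * 0.554 * 24900.84 = 6897.5327 Pa
Step 2: Multiply by wing area and lift coefficient: L = 6897.5327 * 64.2 * 0.687
Step 3: L = 442821.5981 * 0.687 = 304218.4 N

304218.4


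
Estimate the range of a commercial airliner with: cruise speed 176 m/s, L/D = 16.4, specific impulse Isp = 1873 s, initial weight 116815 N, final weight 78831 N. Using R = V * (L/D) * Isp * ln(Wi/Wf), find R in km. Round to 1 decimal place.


Step 1: Coefficient = V * (L/D) * Isp = 176 * 16.4 * 1873 = 5406227.2 m
Step 2: Wi/Wf = 116815 / 78831 = 1.481841
Step 3: ln(1.481841) = 0.393285
Step 4: R = 5406227.2 * 0.393285 = 2126189.0 m = 2126.2 km

2126.2


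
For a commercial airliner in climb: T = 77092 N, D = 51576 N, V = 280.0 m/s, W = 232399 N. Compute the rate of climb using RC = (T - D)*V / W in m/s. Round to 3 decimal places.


Step 1: Excess thrust = T - D = 77092 - 51576 = 25516 N
Step 2: Excess power = 25516 * 280.0 = 7144480.0 W
Step 3: RC = 7144480.0 / 232399 = 30.742 m/s

30.742


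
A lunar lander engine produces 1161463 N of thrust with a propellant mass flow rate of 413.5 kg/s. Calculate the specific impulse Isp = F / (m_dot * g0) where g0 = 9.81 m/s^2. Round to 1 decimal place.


Step 1: m_dot * g0 = 413.5 * 9.81 = 4056.44
Step 2: Isp = 1161463 / 4056.44 = 286.3 s

286.3


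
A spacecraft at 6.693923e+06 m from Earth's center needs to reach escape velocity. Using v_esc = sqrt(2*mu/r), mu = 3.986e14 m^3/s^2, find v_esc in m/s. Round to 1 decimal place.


Step 1: 2*mu/r = 2 * 3.986e14 / 6.693923e+06 = 119093093.8405
Step 2: v_esc = sqrt(119093093.8405) = 10913.0 m/s

10913.0


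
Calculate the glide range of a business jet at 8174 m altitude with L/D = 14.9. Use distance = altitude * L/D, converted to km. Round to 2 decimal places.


Step 1: Glide distance = altitude * L/D = 8174 * 14.9 = 121792.6 m
Step 2: Convert to km: 121792.6 / 1000 = 121.79 km

121.79


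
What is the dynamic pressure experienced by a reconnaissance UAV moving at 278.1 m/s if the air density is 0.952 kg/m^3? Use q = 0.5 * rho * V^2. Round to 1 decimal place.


Step 1: V^2 = 278.1^2 = 77339.61
Step 2: q = 0.5 * 0.952 * 77339.61
Step 3: q = 36813.7 Pa

36813.7


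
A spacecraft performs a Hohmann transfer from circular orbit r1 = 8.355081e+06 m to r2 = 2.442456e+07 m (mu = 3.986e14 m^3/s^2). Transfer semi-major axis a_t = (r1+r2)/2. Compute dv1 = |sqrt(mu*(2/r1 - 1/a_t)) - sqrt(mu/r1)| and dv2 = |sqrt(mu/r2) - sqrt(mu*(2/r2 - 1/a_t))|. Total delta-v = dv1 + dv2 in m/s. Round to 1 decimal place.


Step 1: Transfer semi-major axis a_t = (8.355081e+06 + 2.442456e+07) / 2 = 1.638982e+07 m
Step 2: v1 (circular at r1) = sqrt(mu/r1) = 6907.06 m/s
Step 3: v_t1 = sqrt(mu*(2/r1 - 1/a_t)) = 8431.79 m/s
Step 4: dv1 = |8431.79 - 6907.06| = 1524.72 m/s
Step 5: v2 (circular at r2) = 4039.76 m/s, v_t2 = 2884.32 m/s
Step 6: dv2 = |4039.76 - 2884.32| = 1155.44 m/s
Step 7: Total delta-v = 1524.72 + 1155.44 = 2680.2 m/s

2680.2


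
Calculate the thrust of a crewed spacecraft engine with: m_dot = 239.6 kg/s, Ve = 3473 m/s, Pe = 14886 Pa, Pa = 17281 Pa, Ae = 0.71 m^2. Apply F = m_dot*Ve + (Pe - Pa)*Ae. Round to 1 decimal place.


Step 1: Momentum thrust = m_dot * Ve = 239.6 * 3473 = 832130.8 N
Step 2: Pressure thrust = (Pe - Pa) * Ae = (14886 - 17281) * 0.71 = -1700.45 N
Step 3: Total thrust F = 832130.8 + -1700.45 = 830430.4 N

830430.4


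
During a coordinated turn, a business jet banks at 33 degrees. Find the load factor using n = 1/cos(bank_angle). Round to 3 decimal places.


Step 1: Convert 33 degrees to radians = 0.575959
Step 2: cos(33 deg) = 0.838671
Step 3: n = 1 / 0.838671 = 1.192

1.192


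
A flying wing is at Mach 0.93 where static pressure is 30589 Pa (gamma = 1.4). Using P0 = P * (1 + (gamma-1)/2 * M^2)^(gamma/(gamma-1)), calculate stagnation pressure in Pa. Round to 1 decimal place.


Step 1: (gamma-1)/2 * M^2 = 0.2 * 0.8649 = 0.17298
Step 2: 1 + 0.17298 = 1.17298
Step 3: Exponent gamma/(gamma-1) = 3.5
Step 4: P0 = 30589 * 1.17298^3.5 = 53466.6 Pa

53466.6


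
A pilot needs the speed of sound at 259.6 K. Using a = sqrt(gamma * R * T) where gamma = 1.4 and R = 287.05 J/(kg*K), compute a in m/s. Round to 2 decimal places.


Step 1: gamma * R * T = 1.4 * 287.05 * 259.6 = 104325.452
Step 2: a = sqrt(104325.452) = 322.99 m/s

322.99


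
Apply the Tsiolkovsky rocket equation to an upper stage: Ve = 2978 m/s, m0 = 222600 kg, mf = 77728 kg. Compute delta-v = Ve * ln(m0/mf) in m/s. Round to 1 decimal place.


Step 1: Mass ratio m0/mf = 222600 / 77728 = 2.863833
Step 2: ln(2.863833) = 1.052161
Step 3: delta-v = 2978 * 1.052161 = 3133.3 m/s

3133.3


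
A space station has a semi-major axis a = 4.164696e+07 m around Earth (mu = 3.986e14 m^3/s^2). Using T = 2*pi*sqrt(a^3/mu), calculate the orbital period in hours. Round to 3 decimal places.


Step 1: a^3 / mu = 7.223537e+22 / 3.986e14 = 1.812227e+08
Step 2: sqrt(1.812227e+08) = 13461.8985 s
Step 3: T = 2*pi * 13461.8985 = 84583.6 s
Step 4: T in hours = 84583.6 / 3600 = 23.495 hours

23.495


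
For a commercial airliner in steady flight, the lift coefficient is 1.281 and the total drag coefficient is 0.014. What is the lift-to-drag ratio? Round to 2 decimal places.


Step 1: L/D = CL / CD = 1.281 / 0.014
Step 2: L/D = 91.50

91.50


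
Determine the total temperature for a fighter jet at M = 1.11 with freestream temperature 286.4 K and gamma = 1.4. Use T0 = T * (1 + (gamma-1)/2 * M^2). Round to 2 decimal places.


Step 1: (gamma-1)/2 = 0.2
Step 2: M^2 = 1.2321
Step 3: 1 + 0.2 * 1.2321 = 1.24642
Step 4: T0 = 286.4 * 1.24642 = 356.97 K

356.97


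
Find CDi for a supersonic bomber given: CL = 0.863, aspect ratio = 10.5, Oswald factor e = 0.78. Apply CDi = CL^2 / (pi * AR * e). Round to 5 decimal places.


Step 1: CL^2 = 0.863^2 = 0.744769
Step 2: pi * AR * e = 3.14159 * 10.5 * 0.78 = 25.729644
Step 3: CDi = 0.744769 / 25.729644 = 0.02895

0.02895


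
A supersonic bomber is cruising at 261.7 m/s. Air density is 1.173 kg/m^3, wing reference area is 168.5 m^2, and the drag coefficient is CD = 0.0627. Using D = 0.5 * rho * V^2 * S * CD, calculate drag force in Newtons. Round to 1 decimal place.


Step 1: Dynamic pressure q = 0.5 * 1.173 * 261.7^2 = 40167.561 Pa
Step 2: Drag D = q * S * CD = 40167.561 * 168.5 * 0.0627
Step 3: D = 424368.3 N

424368.3


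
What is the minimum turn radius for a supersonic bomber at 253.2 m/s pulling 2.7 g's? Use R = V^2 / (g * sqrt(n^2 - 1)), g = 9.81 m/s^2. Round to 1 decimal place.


Step 1: V^2 = 253.2^2 = 64110.24
Step 2: n^2 - 1 = 2.7^2 - 1 = 6.29
Step 3: sqrt(6.29) = 2.507987
Step 4: R = 64110.24 / (9.81 * 2.507987) = 2605.8 m

2605.8


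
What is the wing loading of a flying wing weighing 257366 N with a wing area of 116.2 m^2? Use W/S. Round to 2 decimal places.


Step 1: Wing loading = W / S = 257366 / 116.2
Step 2: Wing loading = 2214.85 N/m^2

2214.85


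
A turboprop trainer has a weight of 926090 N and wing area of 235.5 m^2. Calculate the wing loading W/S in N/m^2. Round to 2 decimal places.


Step 1: Wing loading = W / S = 926090 / 235.5
Step 2: Wing loading = 3932.44 N/m^2

3932.44


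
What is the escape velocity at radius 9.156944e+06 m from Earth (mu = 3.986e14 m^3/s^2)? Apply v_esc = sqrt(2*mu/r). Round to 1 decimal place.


Step 1: 2*mu/r = 2 * 3.986e14 / 9.156944e+06 = 87059612.9014
Step 2: v_esc = sqrt(87059612.9014) = 9330.6 m/s

9330.6


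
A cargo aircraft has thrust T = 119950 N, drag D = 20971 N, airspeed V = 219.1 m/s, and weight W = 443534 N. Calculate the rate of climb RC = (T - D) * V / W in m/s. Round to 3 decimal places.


Step 1: Excess thrust = T - D = 119950 - 20971 = 98979 N
Step 2: Excess power = 98979 * 219.1 = 21686298.9 W
Step 3: RC = 21686298.9 / 443534 = 48.894 m/s

48.894


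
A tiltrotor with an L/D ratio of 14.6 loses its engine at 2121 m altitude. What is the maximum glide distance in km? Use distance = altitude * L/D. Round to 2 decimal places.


Step 1: Glide distance = altitude * L/D = 2121 * 14.6 = 30966.6 m
Step 2: Convert to km: 30966.6 / 1000 = 30.97 km

30.97


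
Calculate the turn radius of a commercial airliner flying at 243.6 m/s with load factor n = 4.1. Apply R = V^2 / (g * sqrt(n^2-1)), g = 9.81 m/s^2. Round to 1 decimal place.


Step 1: V^2 = 243.6^2 = 59340.96
Step 2: n^2 - 1 = 4.1^2 - 1 = 15.81
Step 3: sqrt(15.81) = 3.976179
Step 4: R = 59340.96 / (9.81 * 3.976179) = 1521.3 m

1521.3


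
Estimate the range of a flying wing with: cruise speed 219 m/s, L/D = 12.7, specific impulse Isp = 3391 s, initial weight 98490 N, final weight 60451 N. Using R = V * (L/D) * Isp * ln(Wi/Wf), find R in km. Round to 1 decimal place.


Step 1: Coefficient = V * (L/D) * Isp = 219 * 12.7 * 3391 = 9431388.3 m
Step 2: Wi/Wf = 98490 / 60451 = 1.629253
Step 3: ln(1.629253) = 0.488122
Step 4: R = 9431388.3 * 0.488122 = 4603667.2 m = 4603.7 km

4603.7


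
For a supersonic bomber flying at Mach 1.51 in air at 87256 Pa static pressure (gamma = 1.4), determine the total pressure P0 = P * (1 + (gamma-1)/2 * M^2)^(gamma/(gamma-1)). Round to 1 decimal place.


Step 1: (gamma-1)/2 * M^2 = 0.2 * 2.2801 = 0.45602
Step 2: 1 + 0.45602 = 1.45602
Step 3: Exponent gamma/(gamma-1) = 3.5
Step 4: P0 = 87256 * 1.45602^3.5 = 324998.2 Pa

324998.2


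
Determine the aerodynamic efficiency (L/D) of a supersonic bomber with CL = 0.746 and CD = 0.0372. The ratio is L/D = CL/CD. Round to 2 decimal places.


Step 1: L/D = CL / CD = 0.746 / 0.0372
Step 2: L/D = 20.05

20.05


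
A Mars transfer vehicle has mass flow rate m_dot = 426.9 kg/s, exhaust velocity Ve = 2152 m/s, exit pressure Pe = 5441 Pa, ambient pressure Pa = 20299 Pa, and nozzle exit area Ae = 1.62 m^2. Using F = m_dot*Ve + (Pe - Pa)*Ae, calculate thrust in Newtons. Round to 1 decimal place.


Step 1: Momentum thrust = m_dot * Ve = 426.9 * 2152 = 918688.8 N
Step 2: Pressure thrust = (Pe - Pa) * Ae = (5441 - 20299) * 1.62 = -24069.96 N
Step 3: Total thrust F = 918688.8 + -24069.96 = 894618.8 N

894618.8


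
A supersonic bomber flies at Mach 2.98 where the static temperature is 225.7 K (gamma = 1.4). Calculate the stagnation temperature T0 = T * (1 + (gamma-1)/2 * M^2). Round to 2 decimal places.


Step 1: (gamma-1)/2 = 0.2
Step 2: M^2 = 8.8804
Step 3: 1 + 0.2 * 8.8804 = 2.77608
Step 4: T0 = 225.7 * 2.77608 = 626.56 K

626.56


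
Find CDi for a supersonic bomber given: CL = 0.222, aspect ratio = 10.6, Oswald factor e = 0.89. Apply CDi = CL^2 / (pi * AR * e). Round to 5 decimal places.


Step 1: CL^2 = 0.222^2 = 0.049284
Step 2: pi * AR * e = 3.14159 * 10.6 * 0.89 = 29.637785
Step 3: CDi = 0.049284 / 29.637785 = 0.00166

0.00166


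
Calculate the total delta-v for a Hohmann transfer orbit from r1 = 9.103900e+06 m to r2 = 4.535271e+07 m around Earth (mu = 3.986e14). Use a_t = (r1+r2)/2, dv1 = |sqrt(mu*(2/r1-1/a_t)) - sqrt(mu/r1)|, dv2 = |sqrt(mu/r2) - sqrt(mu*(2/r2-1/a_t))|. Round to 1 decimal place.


Step 1: Transfer semi-major axis a_t = (9.103900e+06 + 4.535271e+07) / 2 = 2.722830e+07 m
Step 2: v1 (circular at r1) = sqrt(mu/r1) = 6616.91 m/s
Step 3: v_t1 = sqrt(mu*(2/r1 - 1/a_t)) = 8539.77 m/s
Step 4: dv1 = |8539.77 - 6616.91| = 1922.87 m/s
Step 5: v2 (circular at r2) = 2964.61 m/s, v_t2 = 1714.24 m/s
Step 6: dv2 = |2964.61 - 1714.24| = 1250.37 m/s
Step 7: Total delta-v = 1922.87 + 1250.37 = 3173.2 m/s

3173.2


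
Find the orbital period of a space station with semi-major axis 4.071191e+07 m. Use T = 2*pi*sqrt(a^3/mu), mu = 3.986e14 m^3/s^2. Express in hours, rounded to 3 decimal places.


Step 1: a^3 / mu = 6.747835e+22 / 3.986e14 = 1.692884e+08
Step 2: sqrt(1.692884e+08) = 13011.0867 s
Step 3: T = 2*pi * 13011.0867 = 81751.07 s
Step 4: T in hours = 81751.07 / 3600 = 22.709 hours

22.709


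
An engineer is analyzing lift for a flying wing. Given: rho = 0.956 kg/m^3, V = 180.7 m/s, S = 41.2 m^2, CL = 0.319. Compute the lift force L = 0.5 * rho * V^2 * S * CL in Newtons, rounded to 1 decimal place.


Step 1: Calculate dynamic pressure q = 0.5 * 0.956 * 180.7^2 = 0.5 * 0.956 * 32652.49 = 15607.8902 Pa
Step 2: Multiply by wing area and lift coefficient: L = 15607.8902 * 41.2 * 0.319
Step 3: L = 643045.0771 * 0.319 = 205131.4 N

205131.4


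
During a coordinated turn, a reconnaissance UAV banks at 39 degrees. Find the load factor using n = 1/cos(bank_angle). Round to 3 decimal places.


Step 1: Convert 39 degrees to radians = 0.680678
Step 2: cos(39 deg) = 0.777146
Step 3: n = 1 / 0.777146 = 1.287

1.287


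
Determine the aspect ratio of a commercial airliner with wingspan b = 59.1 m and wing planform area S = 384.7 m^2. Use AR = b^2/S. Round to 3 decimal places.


Step 1: b^2 = 59.1^2 = 3492.81
Step 2: AR = 3492.81 / 384.7 = 9.079

9.079


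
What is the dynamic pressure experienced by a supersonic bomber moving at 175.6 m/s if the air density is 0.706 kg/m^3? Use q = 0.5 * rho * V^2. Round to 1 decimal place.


Step 1: V^2 = 175.6^2 = 30835.36
Step 2: q = 0.5 * 0.706 * 30835.36
Step 3: q = 10884.9 Pa

10884.9


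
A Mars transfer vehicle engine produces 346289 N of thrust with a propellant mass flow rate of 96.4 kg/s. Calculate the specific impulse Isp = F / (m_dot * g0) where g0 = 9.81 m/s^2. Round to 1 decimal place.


Step 1: m_dot * g0 = 96.4 * 9.81 = 945.68
Step 2: Isp = 346289 / 945.68 = 366.2 s

366.2


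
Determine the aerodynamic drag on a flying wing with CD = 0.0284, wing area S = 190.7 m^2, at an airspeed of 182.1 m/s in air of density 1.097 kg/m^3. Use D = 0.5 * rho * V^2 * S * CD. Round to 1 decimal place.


Step 1: Dynamic pressure q = 0.5 * 1.097 * 182.1^2 = 18188.4849 Pa
Step 2: Drag D = q * S * CD = 18188.4849 * 190.7 * 0.0284
Step 3: D = 98506.7 N

98506.7


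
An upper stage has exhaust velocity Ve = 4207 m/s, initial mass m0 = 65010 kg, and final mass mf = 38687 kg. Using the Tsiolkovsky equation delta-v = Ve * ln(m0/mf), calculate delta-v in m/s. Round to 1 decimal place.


Step 1: Mass ratio m0/mf = 65010 / 38687 = 1.680409
Step 2: ln(1.680409) = 0.519037
Step 3: delta-v = 4207 * 0.519037 = 2183.6 m/s

2183.6


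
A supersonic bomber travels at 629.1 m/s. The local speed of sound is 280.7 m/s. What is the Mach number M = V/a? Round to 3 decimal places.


Step 1: M = V / a = 629.1 / 280.7
Step 2: M = 2.241

2.241


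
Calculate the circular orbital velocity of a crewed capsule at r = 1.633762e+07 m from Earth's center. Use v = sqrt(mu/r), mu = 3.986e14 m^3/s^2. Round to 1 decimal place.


Step 1: mu / r = 3.986e14 / 1.633762e+07 = 24397678.4868
Step 2: v = sqrt(24397678.4868) = 4939.4 m/s

4939.4


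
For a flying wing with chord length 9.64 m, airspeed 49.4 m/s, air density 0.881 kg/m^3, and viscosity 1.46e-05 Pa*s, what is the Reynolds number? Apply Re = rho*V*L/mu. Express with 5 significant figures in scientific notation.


Step 1: Numerator = rho * V * L = 0.881 * 49.4 * 9.64 = 419.546296
Step 2: Re = 419.546296 / 1.46e-05
Step 3: Re = 2.8736e+07

2.8736e+07


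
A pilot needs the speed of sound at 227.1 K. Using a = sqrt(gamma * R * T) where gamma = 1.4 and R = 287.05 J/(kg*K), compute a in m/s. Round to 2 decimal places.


Step 1: gamma * R * T = 1.4 * 287.05 * 227.1 = 91264.677
Step 2: a = sqrt(91264.677) = 302.10 m/s

302.10


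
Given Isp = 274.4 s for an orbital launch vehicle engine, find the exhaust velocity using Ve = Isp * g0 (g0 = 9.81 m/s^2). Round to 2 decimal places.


Step 1: Ve = Isp * g0 = 274.4 * 9.81
Step 2: Ve = 2691.86 m/s

2691.86


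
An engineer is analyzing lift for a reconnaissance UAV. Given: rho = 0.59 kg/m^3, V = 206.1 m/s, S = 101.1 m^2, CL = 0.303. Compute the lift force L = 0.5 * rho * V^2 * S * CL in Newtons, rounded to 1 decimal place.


Step 1: Calculate dynamic pressure q = 0.5 * 0.59 * 206.1^2 = 0.5 * 0.59 * 42477.21 = 12530.7769 Pa
Step 2: Multiply by wing area and lift coefficient: L = 12530.7769 * 101.1 * 0.303
Step 3: L = 1266861.5496 * 0.303 = 383859.0 N

383859.0


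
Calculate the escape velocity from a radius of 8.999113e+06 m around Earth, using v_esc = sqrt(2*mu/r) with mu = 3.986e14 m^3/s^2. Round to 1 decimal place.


Step 1: 2*mu/r = 2 * 3.986e14 / 8.999113e+06 = 88586508.4703
Step 2: v_esc = sqrt(88586508.4703) = 9412.0 m/s

9412.0


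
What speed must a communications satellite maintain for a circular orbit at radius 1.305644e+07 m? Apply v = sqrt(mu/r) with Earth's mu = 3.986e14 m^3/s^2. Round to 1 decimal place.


Step 1: mu / r = 3.986e14 / 1.305644e+07 = 30528995.6527
Step 2: v = sqrt(30528995.6527) = 5525.3 m/s

5525.3


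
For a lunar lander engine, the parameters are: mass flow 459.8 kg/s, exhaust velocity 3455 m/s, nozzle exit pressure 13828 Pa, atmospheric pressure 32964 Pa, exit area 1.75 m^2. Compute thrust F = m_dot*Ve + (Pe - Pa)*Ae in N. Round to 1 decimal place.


Step 1: Momentum thrust = m_dot * Ve = 459.8 * 3455 = 1588609.0 N
Step 2: Pressure thrust = (Pe - Pa) * Ae = (13828 - 32964) * 1.75 = -33488.00 N
Step 3: Total thrust F = 1588609.0 + -33488.00 = 1555121.0 N

1555121.0
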